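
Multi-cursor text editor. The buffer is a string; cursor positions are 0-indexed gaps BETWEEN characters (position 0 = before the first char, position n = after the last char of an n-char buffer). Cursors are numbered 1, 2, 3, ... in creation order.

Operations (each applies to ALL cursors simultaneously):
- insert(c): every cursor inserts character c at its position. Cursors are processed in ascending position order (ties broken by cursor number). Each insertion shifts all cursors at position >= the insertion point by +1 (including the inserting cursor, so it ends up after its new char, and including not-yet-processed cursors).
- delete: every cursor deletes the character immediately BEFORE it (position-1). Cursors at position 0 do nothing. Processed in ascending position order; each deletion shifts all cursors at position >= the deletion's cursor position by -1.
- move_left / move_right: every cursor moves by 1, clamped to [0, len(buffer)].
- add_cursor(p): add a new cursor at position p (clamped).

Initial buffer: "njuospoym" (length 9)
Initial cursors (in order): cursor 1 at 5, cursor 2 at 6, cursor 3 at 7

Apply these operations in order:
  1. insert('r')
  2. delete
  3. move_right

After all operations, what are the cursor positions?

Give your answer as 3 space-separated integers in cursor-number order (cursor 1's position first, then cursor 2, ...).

Answer: 6 7 8

Derivation:
After op 1 (insert('r')): buffer="njuosrprorym" (len 12), cursors c1@6 c2@8 c3@10, authorship .....1.2.3..
After op 2 (delete): buffer="njuospoym" (len 9), cursors c1@5 c2@6 c3@7, authorship .........
After op 3 (move_right): buffer="njuospoym" (len 9), cursors c1@6 c2@7 c3@8, authorship .........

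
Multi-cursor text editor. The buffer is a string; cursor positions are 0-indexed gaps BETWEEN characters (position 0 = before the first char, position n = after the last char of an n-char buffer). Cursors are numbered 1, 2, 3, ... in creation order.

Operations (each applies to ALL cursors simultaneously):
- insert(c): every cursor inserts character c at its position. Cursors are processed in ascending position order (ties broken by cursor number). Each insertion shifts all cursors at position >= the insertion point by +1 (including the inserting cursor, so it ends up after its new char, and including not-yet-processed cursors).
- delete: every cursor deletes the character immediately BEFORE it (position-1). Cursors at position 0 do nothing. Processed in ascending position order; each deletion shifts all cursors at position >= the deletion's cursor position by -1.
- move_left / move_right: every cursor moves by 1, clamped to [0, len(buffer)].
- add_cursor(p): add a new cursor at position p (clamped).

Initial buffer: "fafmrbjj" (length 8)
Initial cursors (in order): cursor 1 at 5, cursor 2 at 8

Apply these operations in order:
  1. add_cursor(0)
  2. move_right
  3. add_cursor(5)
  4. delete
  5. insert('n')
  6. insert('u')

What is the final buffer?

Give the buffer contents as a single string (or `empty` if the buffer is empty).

After op 1 (add_cursor(0)): buffer="fafmrbjj" (len 8), cursors c3@0 c1@5 c2@8, authorship ........
After op 2 (move_right): buffer="fafmrbjj" (len 8), cursors c3@1 c1@6 c2@8, authorship ........
After op 3 (add_cursor(5)): buffer="fafmrbjj" (len 8), cursors c3@1 c4@5 c1@6 c2@8, authorship ........
After op 4 (delete): buffer="afmj" (len 4), cursors c3@0 c1@3 c4@3 c2@4, authorship ....
After op 5 (insert('n')): buffer="nafmnnjn" (len 8), cursors c3@1 c1@6 c4@6 c2@8, authorship 3...14.2
After op 6 (insert('u')): buffer="nuafmnnuujnu" (len 12), cursors c3@2 c1@9 c4@9 c2@12, authorship 33...1414.22

Answer: nuafmnnuujnu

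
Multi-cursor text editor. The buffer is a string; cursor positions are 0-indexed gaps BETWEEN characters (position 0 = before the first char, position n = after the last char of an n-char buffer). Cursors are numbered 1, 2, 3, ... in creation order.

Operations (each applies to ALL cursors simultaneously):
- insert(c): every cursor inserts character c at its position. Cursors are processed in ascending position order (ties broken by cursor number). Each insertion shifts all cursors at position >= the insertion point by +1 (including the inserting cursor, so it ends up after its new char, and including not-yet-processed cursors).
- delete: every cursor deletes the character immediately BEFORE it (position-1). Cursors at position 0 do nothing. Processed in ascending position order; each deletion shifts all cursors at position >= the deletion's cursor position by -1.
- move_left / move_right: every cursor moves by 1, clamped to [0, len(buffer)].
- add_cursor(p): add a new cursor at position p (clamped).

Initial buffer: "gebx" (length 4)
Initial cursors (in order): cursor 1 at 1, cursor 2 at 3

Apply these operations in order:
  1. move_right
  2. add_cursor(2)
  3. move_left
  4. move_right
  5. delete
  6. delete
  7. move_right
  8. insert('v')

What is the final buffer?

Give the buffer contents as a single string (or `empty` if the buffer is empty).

After op 1 (move_right): buffer="gebx" (len 4), cursors c1@2 c2@4, authorship ....
After op 2 (add_cursor(2)): buffer="gebx" (len 4), cursors c1@2 c3@2 c2@4, authorship ....
After op 3 (move_left): buffer="gebx" (len 4), cursors c1@1 c3@1 c2@3, authorship ....
After op 4 (move_right): buffer="gebx" (len 4), cursors c1@2 c3@2 c2@4, authorship ....
After op 5 (delete): buffer="b" (len 1), cursors c1@0 c3@0 c2@1, authorship .
After op 6 (delete): buffer="" (len 0), cursors c1@0 c2@0 c3@0, authorship 
After op 7 (move_right): buffer="" (len 0), cursors c1@0 c2@0 c3@0, authorship 
After op 8 (insert('v')): buffer="vvv" (len 3), cursors c1@3 c2@3 c3@3, authorship 123

Answer: vvv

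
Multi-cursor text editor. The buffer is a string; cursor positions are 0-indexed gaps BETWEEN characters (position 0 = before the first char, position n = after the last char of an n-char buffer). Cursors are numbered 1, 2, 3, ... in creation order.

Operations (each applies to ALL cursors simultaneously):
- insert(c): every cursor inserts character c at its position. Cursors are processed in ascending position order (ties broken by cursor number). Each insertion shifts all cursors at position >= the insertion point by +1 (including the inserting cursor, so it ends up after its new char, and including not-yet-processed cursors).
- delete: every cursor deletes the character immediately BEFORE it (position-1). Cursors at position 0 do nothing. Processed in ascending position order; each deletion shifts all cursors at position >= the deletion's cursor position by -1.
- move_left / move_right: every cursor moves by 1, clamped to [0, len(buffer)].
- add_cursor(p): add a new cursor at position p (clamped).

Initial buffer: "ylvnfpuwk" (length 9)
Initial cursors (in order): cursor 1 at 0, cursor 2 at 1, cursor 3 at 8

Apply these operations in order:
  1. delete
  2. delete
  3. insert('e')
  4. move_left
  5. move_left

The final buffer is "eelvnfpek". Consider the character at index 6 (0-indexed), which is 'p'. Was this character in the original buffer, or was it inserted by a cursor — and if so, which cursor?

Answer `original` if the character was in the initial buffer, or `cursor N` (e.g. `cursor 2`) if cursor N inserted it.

Answer: original

Derivation:
After op 1 (delete): buffer="lvnfpuk" (len 7), cursors c1@0 c2@0 c3@6, authorship .......
After op 2 (delete): buffer="lvnfpk" (len 6), cursors c1@0 c2@0 c3@5, authorship ......
After op 3 (insert('e')): buffer="eelvnfpek" (len 9), cursors c1@2 c2@2 c3@8, authorship 12.....3.
After op 4 (move_left): buffer="eelvnfpek" (len 9), cursors c1@1 c2@1 c3@7, authorship 12.....3.
After op 5 (move_left): buffer="eelvnfpek" (len 9), cursors c1@0 c2@0 c3@6, authorship 12.....3.
Authorship (.=original, N=cursor N): 1 2 . . . . . 3 .
Index 6: author = original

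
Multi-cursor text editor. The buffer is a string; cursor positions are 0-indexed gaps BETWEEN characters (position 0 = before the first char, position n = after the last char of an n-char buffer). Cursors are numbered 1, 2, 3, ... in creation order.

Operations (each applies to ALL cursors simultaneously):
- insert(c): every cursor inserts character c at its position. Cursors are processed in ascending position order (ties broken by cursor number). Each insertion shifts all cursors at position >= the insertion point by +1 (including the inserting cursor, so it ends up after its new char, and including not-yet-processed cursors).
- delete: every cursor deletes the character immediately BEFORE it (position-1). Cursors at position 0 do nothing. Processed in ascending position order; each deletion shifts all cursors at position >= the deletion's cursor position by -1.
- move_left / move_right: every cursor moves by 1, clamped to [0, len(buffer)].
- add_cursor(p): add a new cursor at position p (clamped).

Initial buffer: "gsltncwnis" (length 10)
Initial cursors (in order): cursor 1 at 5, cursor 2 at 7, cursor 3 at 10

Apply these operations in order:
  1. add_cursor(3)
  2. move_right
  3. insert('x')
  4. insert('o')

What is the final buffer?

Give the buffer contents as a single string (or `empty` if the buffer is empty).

After op 1 (add_cursor(3)): buffer="gsltncwnis" (len 10), cursors c4@3 c1@5 c2@7 c3@10, authorship ..........
After op 2 (move_right): buffer="gsltncwnis" (len 10), cursors c4@4 c1@6 c2@8 c3@10, authorship ..........
After op 3 (insert('x')): buffer="gsltxncxwnxisx" (len 14), cursors c4@5 c1@8 c2@11 c3@14, authorship ....4..1..2..3
After op 4 (insert('o')): buffer="gsltxoncxownxoisxo" (len 18), cursors c4@6 c1@10 c2@14 c3@18, authorship ....44..11..22..33

Answer: gsltxoncxownxoisxo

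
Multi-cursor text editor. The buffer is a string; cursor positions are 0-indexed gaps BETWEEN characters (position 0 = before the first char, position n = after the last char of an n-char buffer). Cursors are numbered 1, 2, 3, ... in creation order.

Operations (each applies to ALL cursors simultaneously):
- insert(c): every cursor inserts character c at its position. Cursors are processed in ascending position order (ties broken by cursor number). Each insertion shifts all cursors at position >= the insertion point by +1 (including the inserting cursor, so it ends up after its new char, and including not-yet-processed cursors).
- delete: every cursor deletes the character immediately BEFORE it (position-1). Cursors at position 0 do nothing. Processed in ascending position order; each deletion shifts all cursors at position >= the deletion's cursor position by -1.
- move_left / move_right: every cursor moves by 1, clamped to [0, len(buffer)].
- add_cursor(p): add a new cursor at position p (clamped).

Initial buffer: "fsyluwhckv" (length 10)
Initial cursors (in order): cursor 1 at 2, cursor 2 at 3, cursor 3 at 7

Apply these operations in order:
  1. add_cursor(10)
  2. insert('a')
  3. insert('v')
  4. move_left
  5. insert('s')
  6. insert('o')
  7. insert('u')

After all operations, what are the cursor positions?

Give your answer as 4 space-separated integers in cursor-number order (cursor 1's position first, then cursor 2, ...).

Answer: 6 12 21 29

Derivation:
After op 1 (add_cursor(10)): buffer="fsyluwhckv" (len 10), cursors c1@2 c2@3 c3@7 c4@10, authorship ..........
After op 2 (insert('a')): buffer="fsayaluwhackva" (len 14), cursors c1@3 c2@5 c3@10 c4@14, authorship ..1.2....3...4
After op 3 (insert('v')): buffer="fsavyavluwhavckvav" (len 18), cursors c1@4 c2@7 c3@13 c4@18, authorship ..11.22....33...44
After op 4 (move_left): buffer="fsavyavluwhavckvav" (len 18), cursors c1@3 c2@6 c3@12 c4@17, authorship ..11.22....33...44
After op 5 (insert('s')): buffer="fsasvyasvluwhasvckvasv" (len 22), cursors c1@4 c2@8 c3@15 c4@21, authorship ..111.222....333...444
After op 6 (insert('o')): buffer="fsasovyasovluwhasovckvasov" (len 26), cursors c1@5 c2@10 c3@18 c4@25, authorship ..1111.2222....3333...4444
After op 7 (insert('u')): buffer="fsasouvyasouvluwhasouvckvasouv" (len 30), cursors c1@6 c2@12 c3@21 c4@29, authorship ..11111.22222....33333...44444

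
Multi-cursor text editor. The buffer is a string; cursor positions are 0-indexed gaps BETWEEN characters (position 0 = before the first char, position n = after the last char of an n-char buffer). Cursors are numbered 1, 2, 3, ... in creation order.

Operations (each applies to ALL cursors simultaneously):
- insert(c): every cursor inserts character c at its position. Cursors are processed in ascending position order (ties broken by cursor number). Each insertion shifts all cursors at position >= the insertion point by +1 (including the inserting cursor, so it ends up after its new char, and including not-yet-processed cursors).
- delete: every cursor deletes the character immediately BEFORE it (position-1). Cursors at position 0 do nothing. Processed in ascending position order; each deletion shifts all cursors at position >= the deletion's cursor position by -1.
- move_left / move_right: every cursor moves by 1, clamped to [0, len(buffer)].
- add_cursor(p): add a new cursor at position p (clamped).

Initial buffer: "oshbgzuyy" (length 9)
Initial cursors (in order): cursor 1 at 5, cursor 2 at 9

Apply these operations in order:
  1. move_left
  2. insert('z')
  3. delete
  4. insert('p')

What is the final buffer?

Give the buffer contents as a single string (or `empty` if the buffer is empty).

Answer: oshbpgzuypy

Derivation:
After op 1 (move_left): buffer="oshbgzuyy" (len 9), cursors c1@4 c2@8, authorship .........
After op 2 (insert('z')): buffer="oshbzgzuyzy" (len 11), cursors c1@5 c2@10, authorship ....1....2.
After op 3 (delete): buffer="oshbgzuyy" (len 9), cursors c1@4 c2@8, authorship .........
After op 4 (insert('p')): buffer="oshbpgzuypy" (len 11), cursors c1@5 c2@10, authorship ....1....2.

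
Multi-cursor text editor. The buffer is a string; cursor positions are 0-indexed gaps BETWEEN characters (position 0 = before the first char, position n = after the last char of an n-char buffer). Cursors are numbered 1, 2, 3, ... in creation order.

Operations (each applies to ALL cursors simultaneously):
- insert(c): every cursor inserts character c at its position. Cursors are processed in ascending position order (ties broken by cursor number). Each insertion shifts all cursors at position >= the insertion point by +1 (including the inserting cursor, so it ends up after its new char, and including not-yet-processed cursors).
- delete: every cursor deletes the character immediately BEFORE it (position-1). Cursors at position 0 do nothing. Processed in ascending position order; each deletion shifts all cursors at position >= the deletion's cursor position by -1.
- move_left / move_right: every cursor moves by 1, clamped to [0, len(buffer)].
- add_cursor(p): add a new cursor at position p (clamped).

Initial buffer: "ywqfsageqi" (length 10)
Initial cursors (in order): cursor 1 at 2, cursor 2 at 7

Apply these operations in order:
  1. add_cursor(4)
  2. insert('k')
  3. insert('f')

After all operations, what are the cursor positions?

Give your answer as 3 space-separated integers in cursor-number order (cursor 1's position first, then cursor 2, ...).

Answer: 4 13 8

Derivation:
After op 1 (add_cursor(4)): buffer="ywqfsageqi" (len 10), cursors c1@2 c3@4 c2@7, authorship ..........
After op 2 (insert('k')): buffer="ywkqfksagkeqi" (len 13), cursors c1@3 c3@6 c2@10, authorship ..1..3...2...
After op 3 (insert('f')): buffer="ywkfqfkfsagkfeqi" (len 16), cursors c1@4 c3@8 c2@13, authorship ..11..33...22...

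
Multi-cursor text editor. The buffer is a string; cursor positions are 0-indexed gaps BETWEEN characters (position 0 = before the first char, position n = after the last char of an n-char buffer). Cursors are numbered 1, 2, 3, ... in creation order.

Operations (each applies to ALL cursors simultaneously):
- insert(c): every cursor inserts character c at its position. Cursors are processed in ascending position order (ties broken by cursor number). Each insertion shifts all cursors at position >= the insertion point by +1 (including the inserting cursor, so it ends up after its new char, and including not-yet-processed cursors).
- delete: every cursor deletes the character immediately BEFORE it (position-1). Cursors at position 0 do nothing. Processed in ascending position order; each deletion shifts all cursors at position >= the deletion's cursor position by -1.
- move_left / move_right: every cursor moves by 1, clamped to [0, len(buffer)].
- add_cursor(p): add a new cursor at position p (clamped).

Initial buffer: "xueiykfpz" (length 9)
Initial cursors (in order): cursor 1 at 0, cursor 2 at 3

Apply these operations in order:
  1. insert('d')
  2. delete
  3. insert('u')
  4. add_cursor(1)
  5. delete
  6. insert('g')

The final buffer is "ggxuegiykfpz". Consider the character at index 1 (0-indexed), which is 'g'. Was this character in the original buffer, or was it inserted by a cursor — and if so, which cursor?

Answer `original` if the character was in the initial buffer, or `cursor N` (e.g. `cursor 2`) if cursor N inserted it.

Answer: cursor 3

Derivation:
After op 1 (insert('d')): buffer="dxuediykfpz" (len 11), cursors c1@1 c2@5, authorship 1...2......
After op 2 (delete): buffer="xueiykfpz" (len 9), cursors c1@0 c2@3, authorship .........
After op 3 (insert('u')): buffer="uxueuiykfpz" (len 11), cursors c1@1 c2@5, authorship 1...2......
After op 4 (add_cursor(1)): buffer="uxueuiykfpz" (len 11), cursors c1@1 c3@1 c2@5, authorship 1...2......
After op 5 (delete): buffer="xueiykfpz" (len 9), cursors c1@0 c3@0 c2@3, authorship .........
After op 6 (insert('g')): buffer="ggxuegiykfpz" (len 12), cursors c1@2 c3@2 c2@6, authorship 13...2......
Authorship (.=original, N=cursor N): 1 3 . . . 2 . . . . . .
Index 1: author = 3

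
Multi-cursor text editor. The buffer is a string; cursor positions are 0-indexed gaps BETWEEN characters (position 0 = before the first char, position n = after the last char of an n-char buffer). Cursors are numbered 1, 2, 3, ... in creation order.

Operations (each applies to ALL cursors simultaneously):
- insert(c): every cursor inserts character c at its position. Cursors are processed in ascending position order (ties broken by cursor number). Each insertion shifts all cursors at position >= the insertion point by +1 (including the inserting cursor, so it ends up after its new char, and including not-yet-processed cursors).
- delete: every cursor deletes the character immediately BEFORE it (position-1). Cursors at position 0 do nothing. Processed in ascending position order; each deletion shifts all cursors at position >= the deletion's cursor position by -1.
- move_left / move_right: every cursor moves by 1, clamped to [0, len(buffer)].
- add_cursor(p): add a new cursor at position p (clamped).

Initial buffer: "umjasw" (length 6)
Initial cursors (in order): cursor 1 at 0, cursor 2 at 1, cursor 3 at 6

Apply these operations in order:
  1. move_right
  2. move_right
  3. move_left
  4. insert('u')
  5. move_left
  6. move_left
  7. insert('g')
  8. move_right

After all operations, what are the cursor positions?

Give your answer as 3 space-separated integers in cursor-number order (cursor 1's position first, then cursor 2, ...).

After op 1 (move_right): buffer="umjasw" (len 6), cursors c1@1 c2@2 c3@6, authorship ......
After op 2 (move_right): buffer="umjasw" (len 6), cursors c1@2 c2@3 c3@6, authorship ......
After op 3 (move_left): buffer="umjasw" (len 6), cursors c1@1 c2@2 c3@5, authorship ......
After op 4 (insert('u')): buffer="uumujasuw" (len 9), cursors c1@2 c2@4 c3@8, authorship .1.2...3.
After op 5 (move_left): buffer="uumujasuw" (len 9), cursors c1@1 c2@3 c3@7, authorship .1.2...3.
After op 6 (move_left): buffer="uumujasuw" (len 9), cursors c1@0 c2@2 c3@6, authorship .1.2...3.
After op 7 (insert('g')): buffer="guugmujagsuw" (len 12), cursors c1@1 c2@4 c3@9, authorship 1.12.2..3.3.
After op 8 (move_right): buffer="guugmujagsuw" (len 12), cursors c1@2 c2@5 c3@10, authorship 1.12.2..3.3.

Answer: 2 5 10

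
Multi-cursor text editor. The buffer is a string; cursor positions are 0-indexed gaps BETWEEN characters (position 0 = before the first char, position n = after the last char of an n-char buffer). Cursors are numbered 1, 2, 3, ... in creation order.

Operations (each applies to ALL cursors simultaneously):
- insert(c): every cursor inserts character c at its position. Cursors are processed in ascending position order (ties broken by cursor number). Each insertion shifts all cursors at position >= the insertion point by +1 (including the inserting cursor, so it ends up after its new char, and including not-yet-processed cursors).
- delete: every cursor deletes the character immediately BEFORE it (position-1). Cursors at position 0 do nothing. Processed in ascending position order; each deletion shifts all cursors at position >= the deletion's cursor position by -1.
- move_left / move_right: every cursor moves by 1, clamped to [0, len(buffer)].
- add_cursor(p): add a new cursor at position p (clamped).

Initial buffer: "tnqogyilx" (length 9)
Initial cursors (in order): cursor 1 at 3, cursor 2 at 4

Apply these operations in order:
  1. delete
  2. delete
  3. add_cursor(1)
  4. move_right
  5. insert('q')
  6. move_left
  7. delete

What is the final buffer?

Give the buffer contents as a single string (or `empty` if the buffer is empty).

Answer: qqilx

Derivation:
After op 1 (delete): buffer="tngyilx" (len 7), cursors c1@2 c2@2, authorship .......
After op 2 (delete): buffer="gyilx" (len 5), cursors c1@0 c2@0, authorship .....
After op 3 (add_cursor(1)): buffer="gyilx" (len 5), cursors c1@0 c2@0 c3@1, authorship .....
After op 4 (move_right): buffer="gyilx" (len 5), cursors c1@1 c2@1 c3@2, authorship .....
After op 5 (insert('q')): buffer="gqqyqilx" (len 8), cursors c1@3 c2@3 c3@5, authorship .12.3...
After op 6 (move_left): buffer="gqqyqilx" (len 8), cursors c1@2 c2@2 c3@4, authorship .12.3...
After op 7 (delete): buffer="qqilx" (len 5), cursors c1@0 c2@0 c3@1, authorship 23...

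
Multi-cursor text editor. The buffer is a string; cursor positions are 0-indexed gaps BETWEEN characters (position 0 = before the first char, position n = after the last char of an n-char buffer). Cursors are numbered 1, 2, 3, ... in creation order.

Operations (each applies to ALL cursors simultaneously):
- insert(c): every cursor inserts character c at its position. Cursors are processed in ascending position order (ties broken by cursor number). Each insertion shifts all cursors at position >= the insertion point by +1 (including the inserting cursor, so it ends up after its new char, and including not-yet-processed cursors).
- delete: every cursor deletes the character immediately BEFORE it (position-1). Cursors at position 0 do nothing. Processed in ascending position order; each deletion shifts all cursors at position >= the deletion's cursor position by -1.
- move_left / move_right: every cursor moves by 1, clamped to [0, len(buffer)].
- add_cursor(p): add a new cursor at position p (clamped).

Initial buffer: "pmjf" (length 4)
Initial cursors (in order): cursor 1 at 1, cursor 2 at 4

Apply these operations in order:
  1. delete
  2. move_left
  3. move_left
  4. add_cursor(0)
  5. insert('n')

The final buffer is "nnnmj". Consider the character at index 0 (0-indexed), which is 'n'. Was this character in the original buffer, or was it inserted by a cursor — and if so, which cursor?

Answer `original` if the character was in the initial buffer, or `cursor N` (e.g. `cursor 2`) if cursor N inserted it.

After op 1 (delete): buffer="mj" (len 2), cursors c1@0 c2@2, authorship ..
After op 2 (move_left): buffer="mj" (len 2), cursors c1@0 c2@1, authorship ..
After op 3 (move_left): buffer="mj" (len 2), cursors c1@0 c2@0, authorship ..
After op 4 (add_cursor(0)): buffer="mj" (len 2), cursors c1@0 c2@0 c3@0, authorship ..
After op 5 (insert('n')): buffer="nnnmj" (len 5), cursors c1@3 c2@3 c3@3, authorship 123..
Authorship (.=original, N=cursor N): 1 2 3 . .
Index 0: author = 1

Answer: cursor 1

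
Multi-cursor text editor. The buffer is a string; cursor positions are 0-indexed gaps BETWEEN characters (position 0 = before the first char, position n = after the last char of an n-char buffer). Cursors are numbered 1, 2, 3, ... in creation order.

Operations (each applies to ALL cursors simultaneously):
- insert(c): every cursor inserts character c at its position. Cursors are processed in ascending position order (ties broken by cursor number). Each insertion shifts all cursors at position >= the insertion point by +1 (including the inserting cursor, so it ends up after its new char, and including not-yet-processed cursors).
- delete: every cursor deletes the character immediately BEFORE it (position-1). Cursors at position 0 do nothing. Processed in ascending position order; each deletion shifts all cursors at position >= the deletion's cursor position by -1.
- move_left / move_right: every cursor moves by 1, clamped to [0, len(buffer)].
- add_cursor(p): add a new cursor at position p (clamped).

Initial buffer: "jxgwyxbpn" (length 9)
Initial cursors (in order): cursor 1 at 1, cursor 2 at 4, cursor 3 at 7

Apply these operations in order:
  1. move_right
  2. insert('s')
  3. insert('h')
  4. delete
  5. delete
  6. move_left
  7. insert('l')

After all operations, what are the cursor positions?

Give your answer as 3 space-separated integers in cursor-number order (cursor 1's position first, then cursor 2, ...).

After op 1 (move_right): buffer="jxgwyxbpn" (len 9), cursors c1@2 c2@5 c3@8, authorship .........
After op 2 (insert('s')): buffer="jxsgwysxbpsn" (len 12), cursors c1@3 c2@7 c3@11, authorship ..1...2...3.
After op 3 (insert('h')): buffer="jxshgwyshxbpshn" (len 15), cursors c1@4 c2@9 c3@14, authorship ..11...22...33.
After op 4 (delete): buffer="jxsgwysxbpsn" (len 12), cursors c1@3 c2@7 c3@11, authorship ..1...2...3.
After op 5 (delete): buffer="jxgwyxbpn" (len 9), cursors c1@2 c2@5 c3@8, authorship .........
After op 6 (move_left): buffer="jxgwyxbpn" (len 9), cursors c1@1 c2@4 c3@7, authorship .........
After op 7 (insert('l')): buffer="jlxgwlyxblpn" (len 12), cursors c1@2 c2@6 c3@10, authorship .1...2...3..

Answer: 2 6 10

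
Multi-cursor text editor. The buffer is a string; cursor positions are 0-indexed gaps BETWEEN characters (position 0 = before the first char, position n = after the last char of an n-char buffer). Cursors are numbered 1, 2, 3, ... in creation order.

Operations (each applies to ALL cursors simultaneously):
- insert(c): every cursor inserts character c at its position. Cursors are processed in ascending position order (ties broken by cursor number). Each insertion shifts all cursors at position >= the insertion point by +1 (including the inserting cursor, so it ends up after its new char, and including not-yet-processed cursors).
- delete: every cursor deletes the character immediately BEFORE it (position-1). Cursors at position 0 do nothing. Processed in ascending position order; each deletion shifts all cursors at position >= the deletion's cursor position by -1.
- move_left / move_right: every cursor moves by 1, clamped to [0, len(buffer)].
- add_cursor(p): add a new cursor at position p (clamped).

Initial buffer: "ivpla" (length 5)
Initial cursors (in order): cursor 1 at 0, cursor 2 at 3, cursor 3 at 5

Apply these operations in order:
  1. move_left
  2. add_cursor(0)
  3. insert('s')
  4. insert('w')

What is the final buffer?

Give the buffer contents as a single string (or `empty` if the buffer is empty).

After op 1 (move_left): buffer="ivpla" (len 5), cursors c1@0 c2@2 c3@4, authorship .....
After op 2 (add_cursor(0)): buffer="ivpla" (len 5), cursors c1@0 c4@0 c2@2 c3@4, authorship .....
After op 3 (insert('s')): buffer="ssivsplsa" (len 9), cursors c1@2 c4@2 c2@5 c3@8, authorship 14..2..3.
After op 4 (insert('w')): buffer="sswwivswplswa" (len 13), cursors c1@4 c4@4 c2@8 c3@12, authorship 1414..22..33.

Answer: sswwivswplswa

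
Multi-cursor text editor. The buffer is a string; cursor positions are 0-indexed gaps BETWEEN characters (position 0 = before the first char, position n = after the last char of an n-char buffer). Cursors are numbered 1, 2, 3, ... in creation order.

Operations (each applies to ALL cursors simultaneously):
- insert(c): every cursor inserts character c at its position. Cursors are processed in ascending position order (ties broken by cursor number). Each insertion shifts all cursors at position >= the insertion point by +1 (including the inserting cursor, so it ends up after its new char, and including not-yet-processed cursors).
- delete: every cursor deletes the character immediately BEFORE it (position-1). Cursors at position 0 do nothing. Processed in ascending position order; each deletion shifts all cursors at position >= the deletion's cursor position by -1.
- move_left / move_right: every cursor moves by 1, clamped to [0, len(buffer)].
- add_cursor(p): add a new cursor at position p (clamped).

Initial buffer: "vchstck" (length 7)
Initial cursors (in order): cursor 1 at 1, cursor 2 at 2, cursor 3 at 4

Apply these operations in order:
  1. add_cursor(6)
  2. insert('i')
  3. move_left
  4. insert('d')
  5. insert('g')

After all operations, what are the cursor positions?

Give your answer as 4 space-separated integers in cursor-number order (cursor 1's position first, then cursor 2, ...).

Answer: 3 7 12 17

Derivation:
After op 1 (add_cursor(6)): buffer="vchstck" (len 7), cursors c1@1 c2@2 c3@4 c4@6, authorship .......
After op 2 (insert('i')): buffer="vicihsitcik" (len 11), cursors c1@2 c2@4 c3@7 c4@10, authorship .1.2..3..4.
After op 3 (move_left): buffer="vicihsitcik" (len 11), cursors c1@1 c2@3 c3@6 c4@9, authorship .1.2..3..4.
After op 4 (insert('d')): buffer="vdicdihsditcdik" (len 15), cursors c1@2 c2@5 c3@9 c4@13, authorship .11.22..33..44.
After op 5 (insert('g')): buffer="vdgicdgihsdgitcdgik" (len 19), cursors c1@3 c2@7 c3@12 c4@17, authorship .111.222..333..444.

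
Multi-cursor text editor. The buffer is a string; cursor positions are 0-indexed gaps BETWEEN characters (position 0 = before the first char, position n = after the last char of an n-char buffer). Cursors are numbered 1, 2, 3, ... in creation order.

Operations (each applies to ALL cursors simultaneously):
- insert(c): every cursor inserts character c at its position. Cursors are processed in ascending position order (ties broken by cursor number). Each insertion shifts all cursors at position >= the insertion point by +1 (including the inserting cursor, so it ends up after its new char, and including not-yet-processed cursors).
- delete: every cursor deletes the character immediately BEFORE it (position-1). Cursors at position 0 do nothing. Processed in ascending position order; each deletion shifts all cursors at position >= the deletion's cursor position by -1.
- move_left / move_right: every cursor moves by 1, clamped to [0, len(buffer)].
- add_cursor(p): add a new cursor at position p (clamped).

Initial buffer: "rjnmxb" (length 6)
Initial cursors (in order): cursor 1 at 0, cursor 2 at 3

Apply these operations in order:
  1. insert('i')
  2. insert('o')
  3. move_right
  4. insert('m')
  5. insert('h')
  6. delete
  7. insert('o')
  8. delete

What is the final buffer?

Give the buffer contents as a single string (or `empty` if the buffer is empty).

Answer: iormjniommxb

Derivation:
After op 1 (insert('i')): buffer="irjnimxb" (len 8), cursors c1@1 c2@5, authorship 1...2...
After op 2 (insert('o')): buffer="iorjniomxb" (len 10), cursors c1@2 c2@7, authorship 11...22...
After op 3 (move_right): buffer="iorjniomxb" (len 10), cursors c1@3 c2@8, authorship 11...22...
After op 4 (insert('m')): buffer="iormjniommxb" (len 12), cursors c1@4 c2@10, authorship 11.1..22.2..
After op 5 (insert('h')): buffer="iormhjniommhxb" (len 14), cursors c1@5 c2@12, authorship 11.11..22.22..
After op 6 (delete): buffer="iormjniommxb" (len 12), cursors c1@4 c2@10, authorship 11.1..22.2..
After op 7 (insert('o')): buffer="iormojniommoxb" (len 14), cursors c1@5 c2@12, authorship 11.11..22.22..
After op 8 (delete): buffer="iormjniommxb" (len 12), cursors c1@4 c2@10, authorship 11.1..22.2..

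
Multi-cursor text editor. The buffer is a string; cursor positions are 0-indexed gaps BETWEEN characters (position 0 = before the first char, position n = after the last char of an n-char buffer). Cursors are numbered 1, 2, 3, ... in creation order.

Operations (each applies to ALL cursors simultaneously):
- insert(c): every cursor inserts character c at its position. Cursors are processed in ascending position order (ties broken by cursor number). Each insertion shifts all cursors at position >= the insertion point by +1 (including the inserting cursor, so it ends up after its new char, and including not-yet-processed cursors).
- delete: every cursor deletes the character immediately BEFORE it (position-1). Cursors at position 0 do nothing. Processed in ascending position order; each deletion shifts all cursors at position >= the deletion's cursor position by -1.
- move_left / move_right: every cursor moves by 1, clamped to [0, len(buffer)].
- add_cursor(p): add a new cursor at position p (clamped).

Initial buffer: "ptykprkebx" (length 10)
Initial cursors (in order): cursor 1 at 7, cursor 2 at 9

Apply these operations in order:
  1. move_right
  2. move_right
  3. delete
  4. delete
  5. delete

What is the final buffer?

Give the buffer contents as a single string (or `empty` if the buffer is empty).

After op 1 (move_right): buffer="ptykprkebx" (len 10), cursors c1@8 c2@10, authorship ..........
After op 2 (move_right): buffer="ptykprkebx" (len 10), cursors c1@9 c2@10, authorship ..........
After op 3 (delete): buffer="ptykprke" (len 8), cursors c1@8 c2@8, authorship ........
After op 4 (delete): buffer="ptykpr" (len 6), cursors c1@6 c2@6, authorship ......
After op 5 (delete): buffer="ptyk" (len 4), cursors c1@4 c2@4, authorship ....

Answer: ptyk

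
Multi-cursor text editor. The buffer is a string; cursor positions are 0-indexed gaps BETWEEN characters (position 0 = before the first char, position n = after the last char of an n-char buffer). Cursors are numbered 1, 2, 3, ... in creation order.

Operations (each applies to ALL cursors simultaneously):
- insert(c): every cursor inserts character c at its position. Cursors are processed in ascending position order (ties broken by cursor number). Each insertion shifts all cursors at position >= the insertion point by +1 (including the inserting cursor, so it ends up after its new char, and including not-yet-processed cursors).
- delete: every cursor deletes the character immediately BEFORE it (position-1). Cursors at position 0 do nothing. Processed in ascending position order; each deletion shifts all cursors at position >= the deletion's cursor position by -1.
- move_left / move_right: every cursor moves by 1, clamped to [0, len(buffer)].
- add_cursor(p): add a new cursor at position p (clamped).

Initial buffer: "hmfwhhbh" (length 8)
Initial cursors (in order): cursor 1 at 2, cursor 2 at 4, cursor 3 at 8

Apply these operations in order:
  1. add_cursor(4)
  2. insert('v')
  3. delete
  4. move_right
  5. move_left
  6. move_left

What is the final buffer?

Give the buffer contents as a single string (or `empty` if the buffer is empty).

Answer: hmfwhhbh

Derivation:
After op 1 (add_cursor(4)): buffer="hmfwhhbh" (len 8), cursors c1@2 c2@4 c4@4 c3@8, authorship ........
After op 2 (insert('v')): buffer="hmvfwvvhhbhv" (len 12), cursors c1@3 c2@7 c4@7 c3@12, authorship ..1..24....3
After op 3 (delete): buffer="hmfwhhbh" (len 8), cursors c1@2 c2@4 c4@4 c3@8, authorship ........
After op 4 (move_right): buffer="hmfwhhbh" (len 8), cursors c1@3 c2@5 c4@5 c3@8, authorship ........
After op 5 (move_left): buffer="hmfwhhbh" (len 8), cursors c1@2 c2@4 c4@4 c3@7, authorship ........
After op 6 (move_left): buffer="hmfwhhbh" (len 8), cursors c1@1 c2@3 c4@3 c3@6, authorship ........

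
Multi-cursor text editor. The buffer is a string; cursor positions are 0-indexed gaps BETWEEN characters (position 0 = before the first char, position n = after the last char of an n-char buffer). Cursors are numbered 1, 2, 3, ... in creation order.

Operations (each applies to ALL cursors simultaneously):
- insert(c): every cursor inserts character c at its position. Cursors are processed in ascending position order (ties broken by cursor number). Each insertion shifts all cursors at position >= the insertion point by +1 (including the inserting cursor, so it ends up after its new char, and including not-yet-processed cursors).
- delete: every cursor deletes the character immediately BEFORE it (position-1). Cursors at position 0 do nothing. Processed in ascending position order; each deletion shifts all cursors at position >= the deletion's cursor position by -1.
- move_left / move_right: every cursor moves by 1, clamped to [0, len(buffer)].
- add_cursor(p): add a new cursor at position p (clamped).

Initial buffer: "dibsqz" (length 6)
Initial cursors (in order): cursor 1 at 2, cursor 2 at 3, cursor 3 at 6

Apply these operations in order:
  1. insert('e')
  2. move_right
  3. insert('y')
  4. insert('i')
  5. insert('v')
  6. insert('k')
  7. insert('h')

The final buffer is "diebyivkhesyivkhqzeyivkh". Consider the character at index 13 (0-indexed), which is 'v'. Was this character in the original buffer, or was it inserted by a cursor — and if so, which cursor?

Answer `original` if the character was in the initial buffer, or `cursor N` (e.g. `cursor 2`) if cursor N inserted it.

Answer: cursor 2

Derivation:
After op 1 (insert('e')): buffer="diebesqze" (len 9), cursors c1@3 c2@5 c3@9, authorship ..1.2...3
After op 2 (move_right): buffer="diebesqze" (len 9), cursors c1@4 c2@6 c3@9, authorship ..1.2...3
After op 3 (insert('y')): buffer="diebyesyqzey" (len 12), cursors c1@5 c2@8 c3@12, authorship ..1.12.2..33
After op 4 (insert('i')): buffer="diebyiesyiqzeyi" (len 15), cursors c1@6 c2@10 c3@15, authorship ..1.112.22..333
After op 5 (insert('v')): buffer="diebyivesyivqzeyiv" (len 18), cursors c1@7 c2@12 c3@18, authorship ..1.1112.222..3333
After op 6 (insert('k')): buffer="diebyivkesyivkqzeyivk" (len 21), cursors c1@8 c2@14 c3@21, authorship ..1.11112.2222..33333
After op 7 (insert('h')): buffer="diebyivkhesyivkhqzeyivkh" (len 24), cursors c1@9 c2@16 c3@24, authorship ..1.111112.22222..333333
Authorship (.=original, N=cursor N): . . 1 . 1 1 1 1 1 2 . 2 2 2 2 2 . . 3 3 3 3 3 3
Index 13: author = 2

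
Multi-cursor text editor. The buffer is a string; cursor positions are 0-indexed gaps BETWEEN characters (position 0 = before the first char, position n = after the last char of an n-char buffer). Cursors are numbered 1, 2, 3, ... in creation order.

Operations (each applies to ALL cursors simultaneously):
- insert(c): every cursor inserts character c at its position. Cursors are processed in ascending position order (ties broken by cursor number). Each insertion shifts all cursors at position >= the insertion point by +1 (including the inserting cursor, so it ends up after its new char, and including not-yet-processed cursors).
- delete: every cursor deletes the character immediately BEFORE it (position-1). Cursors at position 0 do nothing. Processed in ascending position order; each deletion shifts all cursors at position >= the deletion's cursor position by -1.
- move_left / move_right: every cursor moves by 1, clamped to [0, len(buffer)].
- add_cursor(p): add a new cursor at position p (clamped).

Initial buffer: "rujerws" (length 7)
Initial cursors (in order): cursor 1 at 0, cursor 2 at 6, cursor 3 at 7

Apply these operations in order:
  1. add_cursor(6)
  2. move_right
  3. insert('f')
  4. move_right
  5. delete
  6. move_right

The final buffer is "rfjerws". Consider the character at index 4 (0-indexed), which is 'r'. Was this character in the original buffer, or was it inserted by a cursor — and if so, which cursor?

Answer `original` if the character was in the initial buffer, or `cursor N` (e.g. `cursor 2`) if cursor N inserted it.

Answer: original

Derivation:
After op 1 (add_cursor(6)): buffer="rujerws" (len 7), cursors c1@0 c2@6 c4@6 c3@7, authorship .......
After op 2 (move_right): buffer="rujerws" (len 7), cursors c1@1 c2@7 c3@7 c4@7, authorship .......
After op 3 (insert('f')): buffer="rfujerwsfff" (len 11), cursors c1@2 c2@11 c3@11 c4@11, authorship .1......234
After op 4 (move_right): buffer="rfujerwsfff" (len 11), cursors c1@3 c2@11 c3@11 c4@11, authorship .1......234
After op 5 (delete): buffer="rfjerws" (len 7), cursors c1@2 c2@7 c3@7 c4@7, authorship .1.....
After op 6 (move_right): buffer="rfjerws" (len 7), cursors c1@3 c2@7 c3@7 c4@7, authorship .1.....
Authorship (.=original, N=cursor N): . 1 . . . . .
Index 4: author = original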